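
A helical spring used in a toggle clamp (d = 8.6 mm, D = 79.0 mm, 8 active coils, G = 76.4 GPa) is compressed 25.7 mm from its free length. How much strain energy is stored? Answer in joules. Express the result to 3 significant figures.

k = Gd⁴/(8D³N_a) = (76.4×10³)(8.6⁴)/(8·79.0³·8) = 13.244 N/mm
U = ½kδ² = 0.5 × 13.244 × 25.7² = 4373.8 N·mm = 4.3738 J

4.37 J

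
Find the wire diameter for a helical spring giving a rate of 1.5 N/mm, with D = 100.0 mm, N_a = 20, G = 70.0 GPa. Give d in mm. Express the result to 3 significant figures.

d = (8D³N_a·k / G)^(1/4) = (8·100.0³·20·1.5 / (70.0×10³))^0.25
  = (3428.6)^0.25 = 7.6521 mm

7.65 mm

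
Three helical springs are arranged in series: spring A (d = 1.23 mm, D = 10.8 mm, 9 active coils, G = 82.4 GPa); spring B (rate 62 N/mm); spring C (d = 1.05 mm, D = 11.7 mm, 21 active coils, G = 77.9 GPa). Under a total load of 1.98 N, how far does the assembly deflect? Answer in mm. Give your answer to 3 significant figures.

6.61 mm

k_A = Gd⁴/(8D³N_a) = (82.4×10³)(1.23⁴)/(8·10.8³·9) = 2.0794 N/mm
k_C = Gd⁴/(8D³N_a) = (77.9×10³)(1.05⁴)/(8·11.7³·21) = 0.35191 N/mm
Series: 1/k_eq = 1/2.0794 + 1/62 + 1/0.35191 = 3.3387; k_eq = 0.29952 N/mm
δ = F/k_eq = 1.98/0.29952 = 6.6106 mm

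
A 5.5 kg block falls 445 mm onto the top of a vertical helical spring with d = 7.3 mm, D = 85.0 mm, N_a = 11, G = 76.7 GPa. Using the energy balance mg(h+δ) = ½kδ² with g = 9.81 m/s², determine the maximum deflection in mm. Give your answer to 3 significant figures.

123 mm

k = Gd⁴/(8D³N_a) = (76.7×10³)(7.3⁴)/(8·85.0³·11) = 4.0304 N/mm
W = mg = 5.5 × 9.81 = 53.955 N
½kδ² − Wδ − Wh = 0 → δ = (W + √(W² + 2kWh))/k
δ = (53.955 + √(2911.1 + 193539))/4.0304 = (53.955 + 443.23)/4.0304 = 123.36 mm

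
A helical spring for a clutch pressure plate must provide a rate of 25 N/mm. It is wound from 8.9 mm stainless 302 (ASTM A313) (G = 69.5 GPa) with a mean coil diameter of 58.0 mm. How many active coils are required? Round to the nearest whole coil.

11

N_a = Gd⁴/(8D³k) = (69.5×10³ × 8.9⁴)/(8 × 58.0³ × 25)
    = 4.36059e+08 / 3.90224e+07 = 11.17 → 11 coils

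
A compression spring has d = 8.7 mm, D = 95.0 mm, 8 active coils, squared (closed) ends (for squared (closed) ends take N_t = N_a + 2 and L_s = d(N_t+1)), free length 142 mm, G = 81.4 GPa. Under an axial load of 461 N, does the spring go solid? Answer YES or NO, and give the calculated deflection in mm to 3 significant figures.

YES, δ = 54.2 mm

k = Gd⁴/(8D³N_a) = (81.4×10³)(8.7⁴)/(8·95.0³·8) = 8.4987 N/mm
N_t = 10; L_s = 8.7·11 = 95.7 mm; δ_solid = L₀ − L_s = 142 − 95.7 = 46.3 mm
δ = F/k = 461/8.4987 = 54.244 mm
δ ≥ δ_solid → spring goes solid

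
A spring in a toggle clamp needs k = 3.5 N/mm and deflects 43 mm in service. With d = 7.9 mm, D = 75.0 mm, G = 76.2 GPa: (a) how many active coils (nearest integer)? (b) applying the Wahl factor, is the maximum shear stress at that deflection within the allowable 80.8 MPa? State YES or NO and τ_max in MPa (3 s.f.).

N_a = Gd⁴/(8D³k) = (76.2×10³)(7.9⁴)/(8·75.0³·3.5) = 25.13 → N_a = 25
Actual rate k = Gd⁴/(8D³·25) = 3.5176 N/mm
Working load F = kδ = 3.5176·43 = 151.26 N
C = 75.0/7.9 = 9.4937; K_W = (4C−1)/(4C−4)+0.615/C = 1.1531
τ_max = K_W·8FD/(πd³) = 1.1531·58.592 = 67.561 MPa
τ_max ≤ 80.8 MPa → acceptable

(a) 25 coils; (b) YES, τ_max = 67.6 MPa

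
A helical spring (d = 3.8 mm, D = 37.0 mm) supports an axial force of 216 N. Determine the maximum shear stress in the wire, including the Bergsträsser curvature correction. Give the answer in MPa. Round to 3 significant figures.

Spring index C = D/d = 37.0/3.8 = 9.7368
K_B = (4C+2)/(4C−3) = 40.947/35.947 = 1.1391
τ₀ = 8FD/(πd³) = 8·216·37.0/(π·3.8³) = 63936/172.39 = 370.89 MPa
τ_max = K·τ₀ = 1.1391 × 370.89 = 422.48 MPa

422 MPa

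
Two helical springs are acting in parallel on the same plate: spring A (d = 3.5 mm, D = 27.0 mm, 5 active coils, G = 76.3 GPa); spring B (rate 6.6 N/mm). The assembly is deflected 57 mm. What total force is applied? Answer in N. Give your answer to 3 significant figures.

k_A = Gd⁴/(8D³N_a) = (76.3×10³)(3.5⁴)/(8·27.0³·5) = 14.543 N/mm
Parallel: k_eq = 14.543 + 6.6 = 21.143 N/mm
F = k_eq·δ = 21.143·57 = 1205.1 N

1210 N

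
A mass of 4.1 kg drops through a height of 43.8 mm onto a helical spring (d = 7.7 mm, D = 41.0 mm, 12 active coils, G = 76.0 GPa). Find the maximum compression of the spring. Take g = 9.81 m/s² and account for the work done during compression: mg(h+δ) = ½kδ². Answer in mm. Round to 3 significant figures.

k = Gd⁴/(8D³N_a) = (76.0×10³)(7.7⁴)/(8·41.0³·12) = 40.379 N/mm
W = mg = 4.1 × 9.81 = 40.221 N
½kδ² − Wδ − Wh = 0 → δ = (W + √(W² + 2kWh))/k
δ = (40.221 + √(1617.7 + 142269))/40.379 = (40.221 + 379.32)/40.379 = 10.39 mm

10.4 mm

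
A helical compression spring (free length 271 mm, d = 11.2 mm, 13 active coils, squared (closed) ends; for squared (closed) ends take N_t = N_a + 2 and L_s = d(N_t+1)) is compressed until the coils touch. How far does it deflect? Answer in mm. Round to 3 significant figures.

91.8 mm

N_t = 15; L_s = 11.2·16 = 179.2 mm
δ_solid = L₀ − L_s = 271 − 179.2 = 91.8 mm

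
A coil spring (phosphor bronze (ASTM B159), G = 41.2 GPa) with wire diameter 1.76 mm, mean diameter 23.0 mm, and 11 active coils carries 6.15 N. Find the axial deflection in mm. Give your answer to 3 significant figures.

k = Gd⁴/(8D³N_a) = (41.2×10³)(1.76⁴)/(8·23.0³·11) = 0.36922 N/mm
δ = F/k = 6.15 / 0.36922 = 16.657 mm

16.7 mm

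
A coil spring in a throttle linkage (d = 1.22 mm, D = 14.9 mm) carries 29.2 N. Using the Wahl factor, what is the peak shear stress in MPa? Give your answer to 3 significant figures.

682 MPa

Spring index C = D/d = 14.9/1.22 = 12.2131
K_W = (4C−1)/(4C−4) + 0.615/C = 47.852/44.852 + 0.0504 = 1.1172
τ₀ = 8FD/(πd³) = 8·29.2·14.9/(π·1.22³) = 3480.64/5.7047 = 610.14 MPa
τ_max = K·τ₀ = 1.1172 × 610.14 = 681.67 MPa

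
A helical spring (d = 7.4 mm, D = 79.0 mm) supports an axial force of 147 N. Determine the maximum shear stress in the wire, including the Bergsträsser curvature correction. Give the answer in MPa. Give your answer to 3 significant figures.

82.2 MPa

Spring index C = D/d = 79.0/7.4 = 10.6757
K_B = (4C+2)/(4C−3) = 44.703/39.703 = 1.1259
τ₀ = 8FD/(πd³) = 8·147·79.0/(π·7.4³) = 92904/1273 = 72.978 MPa
τ_max = K·τ₀ = 1.1259 × 72.978 = 82.168 MPa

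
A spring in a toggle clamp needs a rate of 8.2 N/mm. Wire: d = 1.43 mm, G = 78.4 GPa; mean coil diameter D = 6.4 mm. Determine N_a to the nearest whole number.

19

N_a = Gd⁴/(8D³k) = (78.4×10³ × 1.43⁴)/(8 × 6.4³ × 8.2)
    = 327839 / 17196.6 = 19.06 → 19 coils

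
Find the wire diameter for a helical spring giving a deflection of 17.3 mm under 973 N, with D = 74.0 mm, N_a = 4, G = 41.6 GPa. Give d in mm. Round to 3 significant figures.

Required rate k = F/δ = 973/17.3 = 56.243 N/mm
d = (8D³N_a·k / G)^(1/4) = (8·74.0³·4·56.243 / (41.6×10³))^0.25
  = (17531)^0.25 = 11.5068 mm

11.5 mm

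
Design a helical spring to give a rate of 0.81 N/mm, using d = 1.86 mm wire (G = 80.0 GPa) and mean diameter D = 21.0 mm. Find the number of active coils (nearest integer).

16

N_a = Gd⁴/(8D³k) = (80.0×10³ × 1.86⁴)/(8 × 21.0³ × 0.81)
    = 957507 / 60011.3 = 15.96 → 16 coils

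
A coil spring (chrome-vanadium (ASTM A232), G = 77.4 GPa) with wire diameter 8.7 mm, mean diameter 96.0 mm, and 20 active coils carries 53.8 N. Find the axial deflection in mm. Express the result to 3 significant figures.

k = Gd⁴/(8D³N_a) = (77.4×10³)(8.7⁴)/(8·96.0³·20) = 3.1325 N/mm
δ = F/k = 53.8 / 3.1325 = 17.175 mm

17.2 mm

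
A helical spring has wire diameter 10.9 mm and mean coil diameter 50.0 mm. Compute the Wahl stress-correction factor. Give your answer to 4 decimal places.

1.3431

C = D/d = 50.0/10.9 = 4.5872
K_W = (4C−1)/(4C−4) + 0.615/C = 17.349/14.349 + 0.1341 = 1.3431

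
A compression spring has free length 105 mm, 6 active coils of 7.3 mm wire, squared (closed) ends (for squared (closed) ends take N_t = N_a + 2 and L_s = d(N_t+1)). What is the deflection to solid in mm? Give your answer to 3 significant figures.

N_t = 8; L_s = 7.3·9 = 65.7 mm
δ_solid = L₀ − L_s = 105 − 65.7 = 39.3 mm

39.3 mm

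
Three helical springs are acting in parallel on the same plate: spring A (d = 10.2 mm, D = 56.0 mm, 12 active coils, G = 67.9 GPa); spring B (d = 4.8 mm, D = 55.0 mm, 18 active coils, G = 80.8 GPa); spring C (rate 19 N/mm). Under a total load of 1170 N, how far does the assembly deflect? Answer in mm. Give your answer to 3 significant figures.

k_A = Gd⁴/(8D³N_a) = (67.9×10³)(10.2⁴)/(8·56.0³·12) = 43.595 N/mm
k_B = Gd⁴/(8D³N_a) = (80.8×10³)(4.8⁴)/(8·55.0³·18) = 1.7903 N/mm
Parallel: k_eq = 43.595 + 1.7903 + 19 = 64.385 N/mm
δ = F/k_eq = 1170/64.385 = 18.172 mm

18.2 mm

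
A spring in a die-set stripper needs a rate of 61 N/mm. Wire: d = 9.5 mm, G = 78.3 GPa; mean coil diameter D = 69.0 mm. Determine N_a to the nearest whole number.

4

N_a = Gd⁴/(8D³k) = (78.3×10³ × 9.5⁴)/(8 × 69.0³ × 61)
    = 6.37758e+08 / 1.60312e+08 = 3.978 → 4 coils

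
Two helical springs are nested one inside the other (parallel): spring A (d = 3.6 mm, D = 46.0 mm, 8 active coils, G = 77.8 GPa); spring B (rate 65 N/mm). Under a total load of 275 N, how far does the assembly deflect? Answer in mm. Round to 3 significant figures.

4.10 mm

k_A = Gd⁴/(8D³N_a) = (77.8×10³)(3.6⁴)/(8·46.0³·8) = 2.0977 N/mm
Parallel: k_eq = 2.0977 + 65 = 67.098 N/mm
δ = F/k_eq = 275/67.098 = 4.0985 mm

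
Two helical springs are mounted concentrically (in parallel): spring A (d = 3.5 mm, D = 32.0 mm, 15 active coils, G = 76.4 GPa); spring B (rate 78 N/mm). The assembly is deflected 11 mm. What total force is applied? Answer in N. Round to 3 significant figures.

k_A = Gd⁴/(8D³N_a) = (76.4×10³)(3.5⁴)/(8·32.0³·15) = 2.9156 N/mm
Parallel: k_eq = 2.9156 + 78 = 80.916 N/mm
F = k_eq·δ = 80.916·11 = 890.07 N

890 N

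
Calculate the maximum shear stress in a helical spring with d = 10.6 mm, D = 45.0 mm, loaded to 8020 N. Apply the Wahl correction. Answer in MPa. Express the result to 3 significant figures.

Spring index C = D/d = 45.0/10.6 = 4.2453
K_W = (4C−1)/(4C−4) + 0.615/C = 15.981/12.981 + 0.1449 = 1.3760
τ₀ = 8FD/(πd³) = 8·8020·45.0/(π·10.6³) = 2.8872e+06/3741.7 = 771.63 MPa
τ_max = K·τ₀ = 1.3760 × 771.63 = 1061.7 MPa

1060 MPa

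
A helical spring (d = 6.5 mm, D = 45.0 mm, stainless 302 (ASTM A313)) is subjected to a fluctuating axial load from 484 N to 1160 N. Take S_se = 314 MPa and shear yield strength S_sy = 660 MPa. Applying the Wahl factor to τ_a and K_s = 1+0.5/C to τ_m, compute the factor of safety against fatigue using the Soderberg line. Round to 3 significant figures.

0.906

C = D/d = 45.0/6.5 = 6.9231; K_W = (4C−1)/(4C−4)+0.615/C = 1.2155; K_s = 1+0.5/C = 1.0722
F_a = (F_max−F_min)/2 = 338 N; F_m = (F_max+F_min)/2 = 822 N
τ_a = K_W·8F_aD/(πd³) = 1.2155 × 141.04 = 171.42 MPa
τ_m = K_s·8F_mD/(πd³) = 1.0722 × 342.99 = 367.76 MPa
Soderberg: 1/n_f = τ_a/S_se + τ_m/S_sy = 171.42/314 + 367.76/660 = 0.54593 + 0.55722 = 1.1032
n_f = 1/1.1032 = 0.9065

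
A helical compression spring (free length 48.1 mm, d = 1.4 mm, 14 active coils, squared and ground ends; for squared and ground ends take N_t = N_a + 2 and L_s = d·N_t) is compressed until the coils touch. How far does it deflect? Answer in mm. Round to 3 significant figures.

N_t = 16; L_s = 1.4·16 = 22.4 mm
δ_solid = L₀ − L_s = 48.1 − 22.4 = 25.7 mm

25.7 mm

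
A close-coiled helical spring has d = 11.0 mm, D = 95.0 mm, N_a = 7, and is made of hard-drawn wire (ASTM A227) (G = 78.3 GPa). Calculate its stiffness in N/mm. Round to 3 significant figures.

k = Gd⁴/(8D³N_a) = (78.3×10³ × 11.0⁴) / (8 × 95.0³ × 7)
  = 1.14639e+09 / 4.8013e+07 = 23.877 N/mm

23.9 N/mm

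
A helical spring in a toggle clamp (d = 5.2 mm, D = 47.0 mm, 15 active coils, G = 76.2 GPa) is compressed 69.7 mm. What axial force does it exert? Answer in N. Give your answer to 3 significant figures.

312 N

k = Gd⁴/(8D³N_a) = (76.2×10³)(5.2⁴)/(8·47.0³·15) = 4.4719 N/mm
F = k·δ = 4.4719 × 69.7 = 311.69 N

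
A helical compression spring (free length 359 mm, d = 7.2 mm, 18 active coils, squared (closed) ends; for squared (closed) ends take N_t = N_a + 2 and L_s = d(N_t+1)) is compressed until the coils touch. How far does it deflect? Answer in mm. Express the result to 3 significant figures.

N_t = 20; L_s = 7.2·21 = 151.2 mm
δ_solid = L₀ − L_s = 359 − 151.2 = 207.8 mm

208 mm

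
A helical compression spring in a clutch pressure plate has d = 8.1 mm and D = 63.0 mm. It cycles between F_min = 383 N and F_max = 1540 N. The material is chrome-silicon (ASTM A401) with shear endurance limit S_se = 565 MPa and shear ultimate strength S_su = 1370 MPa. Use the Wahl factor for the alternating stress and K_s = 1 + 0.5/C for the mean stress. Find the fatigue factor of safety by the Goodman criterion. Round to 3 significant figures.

C = D/d = 63.0/8.1 = 7.7778; K_W = (4C−1)/(4C−4)+0.615/C = 1.1897; K_s = 1+0.5/C = 1.0643
F_a = (F_max−F_min)/2 = 578.5 N; F_m = (F_max+F_min)/2 = 961.5 N
τ_a = K_W·8F_aD/(πd³) = 1.1897 × 174.63 = 207.77 MPa
τ_m = K_s·8F_mD/(πd³) = 1.0643 × 290.25 = 308.91 MPa
Goodman: 1/n_f = τ_a/S_se + τ_m/S_su = 207.77/565 + 308.91/1370 = 0.36773 + 0.22548 = 0.59321
n_f = 1/0.59321 = 1.686

1.69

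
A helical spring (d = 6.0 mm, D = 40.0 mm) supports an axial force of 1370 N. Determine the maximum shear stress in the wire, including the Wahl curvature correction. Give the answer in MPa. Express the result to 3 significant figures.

Spring index C = D/d = 40.0/6.0 = 6.6667
K_W = (4C−1)/(4C−4) + 0.615/C = 25.667/22.667 + 0.0922 = 1.2246
τ₀ = 8FD/(πd³) = 8·1370·40.0/(π·6.0³) = 438400/678.58 = 646.05 MPa
τ_max = K·τ₀ = 1.2246 × 646.05 = 791.16 MPa

791 MPa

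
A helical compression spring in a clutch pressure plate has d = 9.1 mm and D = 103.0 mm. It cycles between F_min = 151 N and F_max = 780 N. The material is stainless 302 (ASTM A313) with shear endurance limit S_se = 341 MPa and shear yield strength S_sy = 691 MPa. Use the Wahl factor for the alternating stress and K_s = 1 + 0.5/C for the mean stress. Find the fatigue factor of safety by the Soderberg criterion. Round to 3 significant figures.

C = D/d = 103.0/9.1 = 11.3187; K_W = (4C−1)/(4C−4)+0.615/C = 1.1270; K_s = 1+0.5/C = 1.0442
F_a = (F_max−F_min)/2 = 314.5 N; F_m = (F_max+F_min)/2 = 465.5 N
τ_a = K_W·8F_aD/(πd³) = 1.1270 × 109.46 = 123.37 MPa
τ_m = K_s·8F_mD/(πd³) = 1.0442 × 162.02 = 169.18 MPa
Soderberg: 1/n_f = τ_a/S_se + τ_m/S_sy = 123.37/341 + 169.18/691 = 0.36178 + 0.24483 = 0.60662
n_f = 1/0.60662 = 1.648

1.65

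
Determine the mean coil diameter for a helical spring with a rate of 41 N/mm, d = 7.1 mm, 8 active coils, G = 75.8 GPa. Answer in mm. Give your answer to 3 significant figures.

41.9 mm

D = (Gd⁴/(8N_a·k))^(1/3) = (75.8×10³·7.1⁴/(8·8·41))^(1/3)
  = (73407.2)^(1/3) = 41.8710 mm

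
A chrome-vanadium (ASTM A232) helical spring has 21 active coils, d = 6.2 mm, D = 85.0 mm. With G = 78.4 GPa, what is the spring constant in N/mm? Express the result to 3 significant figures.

k = Gd⁴/(8D³N_a) = (78.4×10³ × 6.2⁴) / (8 × 85.0³ × 21)
  = 1.15846e+08 / 1.03173e+08 = 1.1228 N/mm

1.12 N/mm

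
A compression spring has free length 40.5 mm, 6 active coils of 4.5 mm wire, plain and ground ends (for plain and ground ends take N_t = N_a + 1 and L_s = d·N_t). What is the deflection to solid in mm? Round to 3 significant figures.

N_t = 7; L_s = 4.5·7 = 31.5 mm
δ_solid = L₀ − L_s = 40.5 − 31.5 = 9 mm

9.00 mm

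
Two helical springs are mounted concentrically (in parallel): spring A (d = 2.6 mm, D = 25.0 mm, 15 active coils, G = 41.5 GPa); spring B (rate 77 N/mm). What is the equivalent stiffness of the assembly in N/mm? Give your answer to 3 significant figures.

78.0 N/mm

k_A = Gd⁴/(8D³N_a) = (41.5×10³)(2.6⁴)/(8·25.0³·15) = 1.0114 N/mm
Parallel: k_eq = 1.0114 + 77 = 78.011 N/mm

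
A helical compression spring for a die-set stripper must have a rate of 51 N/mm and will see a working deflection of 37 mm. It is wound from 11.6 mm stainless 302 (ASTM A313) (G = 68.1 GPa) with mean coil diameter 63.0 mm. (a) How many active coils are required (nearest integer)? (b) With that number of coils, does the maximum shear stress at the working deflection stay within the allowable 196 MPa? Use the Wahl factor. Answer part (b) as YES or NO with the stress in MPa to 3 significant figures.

N_a = Gd⁴/(8D³k) = (68.1×10³)(11.6⁴)/(8·63.0³·51) = 12.09 → N_a = 12
Actual rate k = Gd⁴/(8D³·12) = 51.367 N/mm
Working load F = kδ = 51.367·37 = 1900.6 N
C = 63.0/11.6 = 5.4310; K_W = (4C−1)/(4C−4)+0.615/C = 1.2825
τ_max = K_W·8FD/(πd³) = 1.2825·195.34 = 250.53 MPa
τ_max > 196 MPa → exceeds allowable

(a) 12 coils; (b) NO, τ_max = 251 MPa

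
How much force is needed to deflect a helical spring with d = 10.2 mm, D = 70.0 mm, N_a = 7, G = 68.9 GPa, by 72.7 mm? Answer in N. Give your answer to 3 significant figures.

k = Gd⁴/(8D³N_a) = (68.9×10³)(10.2⁴)/(8·70.0³·7) = 38.827 N/mm
F = k·δ = 38.827 × 72.7 = 2822.7 N

2820 N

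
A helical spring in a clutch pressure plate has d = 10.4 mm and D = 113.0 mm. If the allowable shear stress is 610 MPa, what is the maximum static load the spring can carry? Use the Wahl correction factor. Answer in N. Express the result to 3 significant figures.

C = D/d = 113.0/10.4 = 10.8654
K_W = (4C−1)/(4C−4) + 0.615/C = 42.462/39.462 + 0.0566 = 1.1326
τ_max = K·8FD/(πd³) → F_max = τ_allow·πd³/(8DK)
F_max = 610·π·10.4³/(8·113.0·1.1326) = 2.1557e+06/1023.9 = 2105.4 N

2110 N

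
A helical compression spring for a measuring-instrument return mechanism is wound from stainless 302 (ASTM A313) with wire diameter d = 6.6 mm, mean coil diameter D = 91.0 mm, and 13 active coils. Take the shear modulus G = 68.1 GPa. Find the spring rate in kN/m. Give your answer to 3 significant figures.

k = Gd⁴/(8D³N_a) = (68.1×10³ × 6.6⁴) / (8 × 91.0³ × 13)
  = 1.29218e+08 / 7.83714e+07 = 1.6488 N/mm

1.65 kN/m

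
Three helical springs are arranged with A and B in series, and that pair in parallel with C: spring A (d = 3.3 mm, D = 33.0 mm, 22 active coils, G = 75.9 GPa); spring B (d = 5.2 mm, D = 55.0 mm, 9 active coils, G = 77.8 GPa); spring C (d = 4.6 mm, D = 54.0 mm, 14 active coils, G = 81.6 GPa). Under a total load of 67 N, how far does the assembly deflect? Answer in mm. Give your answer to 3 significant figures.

21.2 mm

k_A = Gd⁴/(8D³N_a) = (75.9×10³)(3.3⁴)/(8·33.0³·22) = 1.4231 N/mm
k_B = Gd⁴/(8D³N_a) = (77.8×10³)(5.2⁴)/(8·55.0³·9) = 4.7487 N/mm
k_C = Gd⁴/(8D³N_a) = (81.6×10³)(4.6⁴)/(8·54.0³·14) = 2.0717 N/mm
Springs A,B series: k_AB = 1/(1/1.4231+1/4.7487) = 1.095 N/mm; parallel with C: k_eq = 1.095+2.0717 = 3.1667 N/mm
δ = F/k_eq = 67/3.1667 = 21.158 mm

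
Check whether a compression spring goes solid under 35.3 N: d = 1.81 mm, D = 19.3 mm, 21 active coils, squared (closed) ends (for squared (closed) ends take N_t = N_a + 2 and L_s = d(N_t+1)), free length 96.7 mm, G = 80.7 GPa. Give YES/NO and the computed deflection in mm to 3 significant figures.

NO, δ = 49.2 mm

k = Gd⁴/(8D³N_a) = (80.7×10³)(1.81⁴)/(8·19.3³·21) = 0.71714 N/mm
N_t = 23; L_s = 1.81·24 = 43.44 mm; δ_solid = L₀ − L_s = 96.7 − 43.44 = 53.26 mm
δ = F/k = 35.3/0.71714 = 49.223 mm
δ < δ_solid → spring does not go solid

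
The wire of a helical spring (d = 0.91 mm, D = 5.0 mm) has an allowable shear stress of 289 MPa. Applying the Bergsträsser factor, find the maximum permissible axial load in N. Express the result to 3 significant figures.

C = D/d = 5.0/0.91 = 5.4945
K_B = (4C+2)/(4C−3) = 23.978/18.978 = 1.2635
τ_max = K·8FD/(πd³) → F_max = τ_allow·πd³/(8DK)
F_max = 289·π·0.91³/(8·5.0·1.2635) = 684.18/50.539 = 13.538 N

13.5 N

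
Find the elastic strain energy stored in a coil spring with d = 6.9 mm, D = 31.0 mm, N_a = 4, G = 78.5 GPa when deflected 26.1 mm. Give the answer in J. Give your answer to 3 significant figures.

k = Gd⁴/(8D³N_a) = (78.5×10³)(6.9⁴)/(8·31.0³·4) = 186.65 N/mm
U = ½kδ² = 0.5 × 186.65 × 26.1² = 63574 N·mm = 63.574 J

63.6 J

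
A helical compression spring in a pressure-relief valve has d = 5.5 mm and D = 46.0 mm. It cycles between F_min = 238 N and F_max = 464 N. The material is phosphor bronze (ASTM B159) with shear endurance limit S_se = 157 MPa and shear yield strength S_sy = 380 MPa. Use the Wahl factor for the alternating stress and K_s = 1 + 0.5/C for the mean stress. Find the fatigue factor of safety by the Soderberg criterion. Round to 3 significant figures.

0.778

C = D/d = 46.0/5.5 = 8.3636; K_W = (4C−1)/(4C−4)+0.615/C = 1.1754; K_s = 1+0.5/C = 1.0598
F_a = (F_max−F_min)/2 = 113 N; F_m = (F_max+F_min)/2 = 351 N
τ_a = K_W·8F_aD/(πd³) = 1.1754 × 79.559 = 93.512 MPa
τ_m = K_s·8F_mD/(πd³) = 1.0598 × 247.13 = 261.9 MPa
Soderberg: 1/n_f = τ_a/S_se + τ_m/S_sy = 93.512/157 + 261.9/380 = 0.59562 + 0.68921 = 1.2848
n_f = 1/1.2848 = 0.7783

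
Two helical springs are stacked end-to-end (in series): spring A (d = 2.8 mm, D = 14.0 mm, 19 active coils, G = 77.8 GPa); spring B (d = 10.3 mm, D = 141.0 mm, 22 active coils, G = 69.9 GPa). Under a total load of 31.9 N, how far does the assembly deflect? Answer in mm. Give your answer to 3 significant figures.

22.8 mm

k_A = Gd⁴/(8D³N_a) = (77.8×10³)(2.8⁴)/(8·14.0³·19) = 11.465 N/mm
k_B = Gd⁴/(8D³N_a) = (69.9×10³)(10.3⁴)/(8·141.0³·22) = 1.5946 N/mm
Series: 1/k_eq = 1/11.465 + 1/1.5946 = 0.71433; k_eq = 1.3999 N/mm
δ = F/k_eq = 31.9/1.3999 = 22.787 mm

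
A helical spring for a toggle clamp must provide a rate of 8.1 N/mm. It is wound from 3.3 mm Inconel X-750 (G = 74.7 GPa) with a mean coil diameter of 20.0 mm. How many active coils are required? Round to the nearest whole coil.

17

N_a = Gd⁴/(8D³k) = (74.7×10³ × 3.3⁴)/(8 × 20.0³ × 8.1)
    = 8.85883e+06 / 518400 = 17.09 → 17 coils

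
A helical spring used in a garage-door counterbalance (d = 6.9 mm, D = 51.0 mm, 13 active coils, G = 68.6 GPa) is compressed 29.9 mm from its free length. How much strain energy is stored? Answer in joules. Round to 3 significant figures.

5.04 J

k = Gd⁴/(8D³N_a) = (68.6×10³)(6.9⁴)/(8·51.0³·13) = 11.271 N/mm
U = ½kδ² = 0.5 × 11.271 × 29.9² = 5038.4 N·mm = 5.0384 J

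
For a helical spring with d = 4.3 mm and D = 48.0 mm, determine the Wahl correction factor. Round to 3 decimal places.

1.129

C = D/d = 48.0/4.3 = 11.1628
K_W = (4C−1)/(4C−4) + 0.615/C = 43.651/40.651 + 0.0551 = 1.1289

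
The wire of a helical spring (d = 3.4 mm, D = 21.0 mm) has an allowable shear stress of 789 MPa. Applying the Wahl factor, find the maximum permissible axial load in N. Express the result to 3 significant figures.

C = D/d = 21.0/3.4 = 6.1765
K_W = (4C−1)/(4C−4) + 0.615/C = 23.706/20.706 + 0.0996 = 1.2445
τ_max = K·8FD/(πd³) → F_max = τ_allow·πd³/(8DK)
F_max = 789·π·3.4³/(8·21.0·1.2445) = 97423/209.07 = 465.99 N

466 N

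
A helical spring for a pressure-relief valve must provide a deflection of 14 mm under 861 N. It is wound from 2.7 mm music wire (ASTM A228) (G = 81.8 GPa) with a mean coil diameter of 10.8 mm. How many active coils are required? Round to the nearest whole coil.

Required rate k = F/δ = 861/14 = 61.5 N/mm
N_a = Gd⁴/(8D³k) = (81.8×10³ × 2.7⁴)/(8 × 10.8³ × 61.5)
    = 4.34719e+06 / 619778 = 7.014 → 7 coils

7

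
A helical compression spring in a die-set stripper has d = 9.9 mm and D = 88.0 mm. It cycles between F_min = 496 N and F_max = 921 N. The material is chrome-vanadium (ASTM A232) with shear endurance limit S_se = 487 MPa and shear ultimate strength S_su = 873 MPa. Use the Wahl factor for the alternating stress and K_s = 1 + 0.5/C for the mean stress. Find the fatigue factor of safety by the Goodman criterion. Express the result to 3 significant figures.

3.17

C = D/d = 88.0/9.9 = 8.8889; K_W = (4C−1)/(4C−4)+0.615/C = 1.1643; K_s = 1+0.5/C = 1.0562
F_a = (F_max−F_min)/2 = 212.5 N; F_m = (F_max+F_min)/2 = 708.5 N
τ_a = K_W·8F_aD/(πd³) = 1.1643 × 49.077 = 57.138 MPa
τ_m = K_s·8F_mD/(πd³) = 1.0562 × 163.63 = 172.83 MPa
Goodman: 1/n_f = τ_a/S_se + τ_m/S_su = 57.138/487 + 172.83/873 = 0.11733 + 0.19797 = 0.3153
n_f = 1/0.3153 = 3.172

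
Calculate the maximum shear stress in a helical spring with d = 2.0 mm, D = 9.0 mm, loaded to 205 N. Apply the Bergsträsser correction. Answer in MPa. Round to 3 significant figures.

Spring index C = D/d = 9.0/2.0 = 4.5000
K_B = (4C+2)/(4C−3) = 20.000/15.000 = 1.3333
τ₀ = 8FD/(πd³) = 8·205·9.0/(π·2.0³) = 14760/25.133 = 587.28 MPa
τ_max = K·τ₀ = 1.3333 × 587.28 = 783.04 MPa

783 MPa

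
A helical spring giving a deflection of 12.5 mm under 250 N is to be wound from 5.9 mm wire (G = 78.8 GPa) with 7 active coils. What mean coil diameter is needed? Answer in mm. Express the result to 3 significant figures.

Required rate k = F/δ = 250/12.5 = 20 N/mm
D = (Gd⁴/(8N_a·k))^(1/3) = (78.8×10³·5.9⁴/(8·7·20))^(1/3)
  = (85254.3)^(1/3) = 44.0121 mm

44.0 mm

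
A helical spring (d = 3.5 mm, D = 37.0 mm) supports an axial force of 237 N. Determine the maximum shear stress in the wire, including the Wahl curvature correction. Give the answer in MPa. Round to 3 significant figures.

Spring index C = D/d = 37.0/3.5 = 10.5714
K_W = (4C−1)/(4C−4) + 0.615/C = 41.286/38.286 + 0.0582 = 1.1365
τ₀ = 8FD/(πd³) = 8·237·37.0/(π·3.5³) = 70152/134.7 = 520.82 MPa
τ_max = K·τ₀ = 1.1365 × 520.82 = 591.93 MPa

592 MPa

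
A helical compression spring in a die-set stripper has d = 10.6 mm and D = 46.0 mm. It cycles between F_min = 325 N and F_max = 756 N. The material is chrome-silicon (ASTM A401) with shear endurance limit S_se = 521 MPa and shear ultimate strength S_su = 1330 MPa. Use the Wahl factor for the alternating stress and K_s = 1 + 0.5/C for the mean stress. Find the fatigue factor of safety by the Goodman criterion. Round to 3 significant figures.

C = D/d = 46.0/10.6 = 4.3396; K_W = (4C−1)/(4C−4)+0.615/C = 1.3663; K_s = 1+0.5/C = 1.1152
F_a = (F_max−F_min)/2 = 215.5 N; F_m = (F_max+F_min)/2 = 540.5 N
τ_a = K_W·8F_aD/(πd³) = 1.3663 × 21.195 = 28.958 MPa
τ_m = K_s·8F_mD/(πd³) = 1.1152 × 53.159 = 59.284 MPa
Goodman: 1/n_f = τ_a/S_se + τ_m/S_su = 28.958/521 + 59.284/1330 = 0.05558 + 0.04457 = 0.10016
n_f = 1/0.10016 = 9.984

9.98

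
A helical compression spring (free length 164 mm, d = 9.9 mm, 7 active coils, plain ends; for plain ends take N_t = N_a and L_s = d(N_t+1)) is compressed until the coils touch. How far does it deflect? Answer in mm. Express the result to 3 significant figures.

84.8 mm

N_t = 7; L_s = 9.9·8 = 79.2 mm
δ_solid = L₀ − L_s = 164 − 79.2 = 84.8 mm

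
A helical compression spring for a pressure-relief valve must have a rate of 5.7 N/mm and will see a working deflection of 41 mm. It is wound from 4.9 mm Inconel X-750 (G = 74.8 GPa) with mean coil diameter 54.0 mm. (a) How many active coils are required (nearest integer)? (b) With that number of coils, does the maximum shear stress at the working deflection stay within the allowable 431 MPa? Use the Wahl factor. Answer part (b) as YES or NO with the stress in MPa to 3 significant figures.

N_a = Gd⁴/(8D³k) = (74.8×10³)(4.9⁴)/(8·54.0³·5.7) = 6.005 → N_a = 6
Actual rate k = Gd⁴/(8D³·6) = 5.7051 N/mm
Working load F = kδ = 5.7051·41 = 233.91 N
C = 54.0/4.9 = 11.0204; K_W = (4C−1)/(4C−4)+0.615/C = 1.1307
τ_max = K_W·8FD/(πd³) = 1.1307·273.4 = 309.12 MPa
τ_max ≤ 431 MPa → acceptable

(a) 6 coils; (b) YES, τ_max = 309 MPa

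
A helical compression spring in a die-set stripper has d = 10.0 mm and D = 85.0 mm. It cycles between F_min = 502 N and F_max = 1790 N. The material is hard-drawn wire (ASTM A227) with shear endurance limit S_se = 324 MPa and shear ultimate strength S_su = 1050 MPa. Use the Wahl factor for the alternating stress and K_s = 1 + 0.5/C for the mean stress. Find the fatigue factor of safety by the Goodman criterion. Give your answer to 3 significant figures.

C = D/d = 85.0/10.0 = 8.5000; K_W = (4C−1)/(4C−4)+0.615/C = 1.1724; K_s = 1+0.5/C = 1.0588
F_a = (F_max−F_min)/2 = 644 N; F_m = (F_max+F_min)/2 = 1146 N
τ_a = K_W·8F_aD/(πd³) = 1.1724 × 139.39 = 163.42 MPa
τ_m = K_s·8F_mD/(πd³) = 1.0588 × 248.05 = 262.64 MPa
Goodman: 1/n_f = τ_a/S_se + τ_m/S_su = 163.42/324 + 262.64/1050 = 0.50438 + 0.25014 = 0.75452
n_f = 1/0.75452 = 1.325

1.33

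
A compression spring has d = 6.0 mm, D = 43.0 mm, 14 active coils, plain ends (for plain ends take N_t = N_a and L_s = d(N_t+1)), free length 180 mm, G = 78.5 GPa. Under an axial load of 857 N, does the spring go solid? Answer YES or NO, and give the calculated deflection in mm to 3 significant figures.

k = Gd⁴/(8D³N_a) = (78.5×10³)(6.0⁴)/(8·43.0³·14) = 11.425 N/mm
N_t = 14; L_s = 6.0·15 = 90 mm; δ_solid = L₀ − L_s = 180 − 90 = 90 mm
δ = F/k = 857/11.425 = 75.012 mm
δ < δ_solid → spring does not go solid

NO, δ = 75.0 mm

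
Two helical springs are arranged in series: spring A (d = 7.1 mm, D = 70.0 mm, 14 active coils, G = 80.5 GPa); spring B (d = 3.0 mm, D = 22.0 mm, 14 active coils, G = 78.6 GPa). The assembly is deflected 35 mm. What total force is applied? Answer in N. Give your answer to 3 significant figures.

k_A = Gd⁴/(8D³N_a) = (80.5×10³)(7.1⁴)/(8·70.0³·14) = 5.325 N/mm
k_B = Gd⁴/(8D³N_a) = (78.6×10³)(3.0⁴)/(8·22.0³·14) = 5.3385 N/mm
Series: 1/k_eq = 1/5.325 + 1/5.3385 = 0.37511; k_eq = 2.6659 N/mm
F = k_eq·δ = 2.6659·35 = 93.305 N

93.3 N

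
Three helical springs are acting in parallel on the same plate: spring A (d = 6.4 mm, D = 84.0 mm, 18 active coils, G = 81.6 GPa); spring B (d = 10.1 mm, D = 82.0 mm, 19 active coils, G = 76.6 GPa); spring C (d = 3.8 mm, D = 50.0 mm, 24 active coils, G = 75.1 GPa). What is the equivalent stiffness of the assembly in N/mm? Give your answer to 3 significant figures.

k_A = Gd⁴/(8D³N_a) = (81.6×10³)(6.4⁴)/(8·84.0³·18) = 1.604 N/mm
k_B = Gd⁴/(8D³N_a) = (76.6×10³)(10.1⁴)/(8·82.0³·19) = 9.5111 N/mm
k_C = Gd⁴/(8D³N_a) = (75.1×10³)(3.8⁴)/(8·50.0³·24) = 0.65247 N/mm
Parallel: k_eq = 1.604 + 9.5111 + 0.65247 = 11.768 N/mm

11.8 N/mm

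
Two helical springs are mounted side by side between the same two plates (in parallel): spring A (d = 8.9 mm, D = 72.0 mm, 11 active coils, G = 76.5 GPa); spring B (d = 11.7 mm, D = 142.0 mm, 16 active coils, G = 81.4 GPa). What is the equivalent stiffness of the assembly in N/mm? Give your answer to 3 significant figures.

18.8 N/mm

k_A = Gd⁴/(8D³N_a) = (76.5×10³)(8.9⁴)/(8·72.0³·11) = 14.613 N/mm
k_B = Gd⁴/(8D³N_a) = (81.4×10³)(11.7⁴)/(8·142.0³·16) = 4.1619 N/mm
Parallel: k_eq = 14.613 + 4.1619 = 18.775 N/mm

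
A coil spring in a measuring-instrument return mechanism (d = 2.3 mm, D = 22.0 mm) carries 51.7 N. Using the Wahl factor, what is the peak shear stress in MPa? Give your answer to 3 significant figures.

Spring index C = D/d = 22.0/2.3 = 9.5652
K_W = (4C−1)/(4C−4) + 0.615/C = 37.261/34.261 + 0.0643 = 1.1519
τ₀ = 8FD/(πd³) = 8·51.7·22.0/(π·2.3³) = 9099.2/38.224 = 238.05 MPa
τ_max = K·τ₀ = 1.1519 × 238.05 = 274.2 MPa

274 MPa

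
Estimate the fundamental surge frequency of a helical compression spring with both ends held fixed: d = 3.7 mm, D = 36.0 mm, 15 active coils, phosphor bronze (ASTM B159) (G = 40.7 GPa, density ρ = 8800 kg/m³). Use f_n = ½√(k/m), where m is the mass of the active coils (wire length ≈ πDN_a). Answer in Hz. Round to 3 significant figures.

46.1 Hz

k = Gd⁴/(8D³N_a) = (40.7×10³)(3.7⁴)/(8·36.0³·15) = 1.3624 N/mm = 1362.4 N/m
Wire length L = πDN_a = π·36.0·15 = 1696.5 mm
m = ρ·(πd²/4)·L = 8800 × 10.752×10⁻⁶ m² × 1.6965 m = 0.16052 kg
f_n = ½√(k/m) = 0.5·√(1362.4/0.16052) = 0.5·√(8487.8) = 46.065 Hz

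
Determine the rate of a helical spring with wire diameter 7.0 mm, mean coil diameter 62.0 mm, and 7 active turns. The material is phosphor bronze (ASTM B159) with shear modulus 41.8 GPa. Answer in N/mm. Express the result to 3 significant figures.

7.52 N/mm

k = Gd⁴/(8D³N_a) = (41.8×10³ × 7.0⁴) / (8 × 62.0³ × 7)
  = 1.00362e+08 / 1.33464e+07 = 7.5198 N/mm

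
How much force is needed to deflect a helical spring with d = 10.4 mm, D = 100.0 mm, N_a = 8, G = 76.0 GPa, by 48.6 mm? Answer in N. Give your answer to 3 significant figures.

k = Gd⁴/(8D³N_a) = (76.0×10³)(10.4⁴)/(8·100.0³·8) = 13.892 N/mm
F = k·δ = 13.892 × 48.6 = 675.15 N

675 N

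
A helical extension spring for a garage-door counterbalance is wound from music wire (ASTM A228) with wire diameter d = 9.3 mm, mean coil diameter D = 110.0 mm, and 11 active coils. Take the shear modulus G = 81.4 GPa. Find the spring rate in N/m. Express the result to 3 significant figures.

k = Gd⁴/(8D³N_a) = (81.4×10³ × 9.3⁴) / (8 × 110.0³ × 11)
  = 6.08914e+08 / 1.17128e+08 = 5.1987 N/mm = 5198.7 N/m

5200 N/m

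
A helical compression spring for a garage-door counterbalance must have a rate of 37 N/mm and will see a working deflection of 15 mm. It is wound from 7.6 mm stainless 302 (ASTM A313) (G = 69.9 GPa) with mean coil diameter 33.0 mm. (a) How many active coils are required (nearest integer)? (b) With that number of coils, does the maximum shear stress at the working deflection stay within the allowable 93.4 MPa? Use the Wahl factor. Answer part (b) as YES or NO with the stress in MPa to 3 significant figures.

N_a = Gd⁴/(8D³k) = (69.9×10³)(7.6⁴)/(8·33.0³·37) = 21.92 → N_a = 22
Actual rate k = Gd⁴/(8D³·22) = 36.87 N/mm
Working load F = kδ = 36.87·15 = 553.05 N
C = 33.0/7.6 = 4.3421; K_W = (4C−1)/(4C−4)+0.615/C = 1.3660
τ_max = K_W·8FD/(πd³) = 1.3660·105.87 = 144.63 MPa
τ_max > 93.4 MPa → exceeds allowable

(a) 22 coils; (b) NO, τ_max = 145 MPa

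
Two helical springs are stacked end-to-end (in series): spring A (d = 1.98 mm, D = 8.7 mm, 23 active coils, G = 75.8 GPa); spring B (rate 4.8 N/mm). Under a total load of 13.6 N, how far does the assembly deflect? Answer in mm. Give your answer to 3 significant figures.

k_A = Gd⁴/(8D³N_a) = (75.8×10³)(1.98⁴)/(8·8.7³·23) = 9.6151 N/mm
Series: 1/k_eq = 1/9.6151 + 1/4.8 = 0.31234; k_eq = 3.2017 N/mm
δ = F/k_eq = 13.6/3.2017 = 4.2478 mm

4.25 mm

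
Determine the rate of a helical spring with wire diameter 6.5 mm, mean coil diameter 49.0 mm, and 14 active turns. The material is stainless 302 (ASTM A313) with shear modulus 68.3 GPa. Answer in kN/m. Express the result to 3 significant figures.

k = Gd⁴/(8D³N_a) = (68.3×10³ × 6.5⁴) / (8 × 49.0³ × 14)
  = 1.2192e+08 / 1.31767e+07 = 9.2527 N/mm

9.25 kN/m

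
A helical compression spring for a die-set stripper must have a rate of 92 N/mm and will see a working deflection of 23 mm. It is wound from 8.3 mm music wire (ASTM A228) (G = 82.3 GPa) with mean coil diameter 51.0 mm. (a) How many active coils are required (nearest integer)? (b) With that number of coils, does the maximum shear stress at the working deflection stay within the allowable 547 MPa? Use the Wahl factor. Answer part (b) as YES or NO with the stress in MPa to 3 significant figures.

(a) 4 coils; (b) NO, τ_max = 599 MPa

N_a = Gd⁴/(8D³k) = (82.3×10³)(8.3⁴)/(8·51.0³·92) = 4.001 → N_a = 4
Actual rate k = Gd⁴/(8D³·4) = 92.014 N/mm
Working load F = kδ = 92.014·23 = 2116.3 N
C = 51.0/8.3 = 6.1446; K_W = (4C−1)/(4C−4)+0.615/C = 1.2459
τ_max = K_W·8FD/(πd³) = 1.2459·480.68 = 598.87 MPa
τ_max > 547 MPa → exceeds allowable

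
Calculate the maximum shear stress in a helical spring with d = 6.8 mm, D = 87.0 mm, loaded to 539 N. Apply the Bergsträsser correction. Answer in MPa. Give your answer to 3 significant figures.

419 MPa

Spring index C = D/d = 87.0/6.8 = 12.7941
K_B = (4C+2)/(4C−3) = 53.176/48.176 = 1.1038
τ₀ = 8FD/(πd³) = 8·539·87.0/(π·6.8³) = 375144/987.82 = 379.77 MPa
τ_max = K·τ₀ = 1.1038 × 379.77 = 419.19 MPa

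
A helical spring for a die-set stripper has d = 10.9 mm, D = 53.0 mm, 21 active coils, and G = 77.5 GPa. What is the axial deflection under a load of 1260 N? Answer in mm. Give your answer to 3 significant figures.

k = Gd⁴/(8D³N_a) = (77.5×10³)(10.9⁴)/(8·53.0³·21) = 43.739 N/mm
δ = F/k = 1260 / 43.739 = 28.807 mm

28.8 mm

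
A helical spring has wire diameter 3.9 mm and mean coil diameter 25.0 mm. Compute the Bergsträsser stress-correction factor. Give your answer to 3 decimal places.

C = D/d = 25.0/3.9 = 6.4103
K_B = (4C+2)/(4C−3) = 27.641/22.641 = 1.2208

1.221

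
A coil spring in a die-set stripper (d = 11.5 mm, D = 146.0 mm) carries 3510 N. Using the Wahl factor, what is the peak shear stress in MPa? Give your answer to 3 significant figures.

Spring index C = D/d = 146.0/11.5 = 12.6957
K_W = (4C−1)/(4C−4) + 0.615/C = 49.783/46.783 + 0.0484 = 1.1126
τ₀ = 8FD/(πd³) = 8·3510·146.0/(π·11.5³) = 4.09968e+06/4778 = 858.04 MPa
τ_max = K·τ₀ = 1.1126 × 858.04 = 954.63 MPa

955 MPa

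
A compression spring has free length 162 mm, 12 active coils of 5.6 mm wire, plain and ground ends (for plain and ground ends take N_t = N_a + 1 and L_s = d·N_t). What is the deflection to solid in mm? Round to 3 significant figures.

N_t = 13; L_s = 5.6·13 = 72.8 mm
δ_solid = L₀ − L_s = 162 − 72.8 = 89.2 mm

89.2 mm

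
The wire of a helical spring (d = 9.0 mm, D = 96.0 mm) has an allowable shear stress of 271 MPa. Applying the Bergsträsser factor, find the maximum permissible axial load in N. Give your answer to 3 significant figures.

718 N

C = D/d = 96.0/9.0 = 10.6667
K_B = (4C+2)/(4C−3) = 44.667/39.667 = 1.1261
τ_max = K·8FD/(πd³) → F_max = τ_allow·πd³/(8DK)
F_max = 271·π·9.0³/(8·96.0·1.1261) = 6.2065e+05/864.81 = 717.67 N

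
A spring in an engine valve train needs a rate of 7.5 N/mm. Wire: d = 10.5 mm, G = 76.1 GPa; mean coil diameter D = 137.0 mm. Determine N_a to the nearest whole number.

6

N_a = Gd⁴/(8D³k) = (76.1×10³ × 10.5⁴)/(8 × 137.0³ × 7.5)
    = 9.25e+08 / 1.54281e+08 = 5.996 → 6 coils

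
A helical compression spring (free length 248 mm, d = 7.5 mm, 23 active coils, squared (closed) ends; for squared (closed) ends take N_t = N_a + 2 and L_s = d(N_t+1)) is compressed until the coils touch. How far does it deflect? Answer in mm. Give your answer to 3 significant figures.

N_t = 25; L_s = 7.5·26 = 195 mm
δ_solid = L₀ − L_s = 248 − 195 = 53 mm

53.0 mm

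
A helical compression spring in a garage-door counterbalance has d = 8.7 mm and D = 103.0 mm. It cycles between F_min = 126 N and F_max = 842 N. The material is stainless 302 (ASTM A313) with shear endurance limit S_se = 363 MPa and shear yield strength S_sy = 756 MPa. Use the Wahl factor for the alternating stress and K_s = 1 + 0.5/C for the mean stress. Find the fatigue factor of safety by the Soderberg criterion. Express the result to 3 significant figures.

C = D/d = 103.0/8.7 = 11.8391; K_W = (4C−1)/(4C−4)+0.615/C = 1.1211; K_s = 1+0.5/C = 1.0422
F_a = (F_max−F_min)/2 = 358 N; F_m = (F_max+F_min)/2 = 484 N
τ_a = K_W·8F_aD/(πd³) = 1.1211 × 142.59 = 159.87 MPa
τ_m = K_s·8F_mD/(πd³) = 1.0422 × 192.78 = 200.92 MPa
Soderberg: 1/n_f = τ_a/S_se + τ_m/S_sy = 159.87/363 + 200.92/756 = 0.44041 + 0.26577 = 0.70618
n_f = 1/0.70618 = 1.416

1.42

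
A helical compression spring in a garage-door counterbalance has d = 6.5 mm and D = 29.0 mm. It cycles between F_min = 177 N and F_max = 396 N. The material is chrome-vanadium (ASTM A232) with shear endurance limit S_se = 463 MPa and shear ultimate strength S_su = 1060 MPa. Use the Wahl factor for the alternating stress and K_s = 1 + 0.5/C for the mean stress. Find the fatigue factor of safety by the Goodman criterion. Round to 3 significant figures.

C = D/d = 29.0/6.5 = 4.4615; K_W = (4C−1)/(4C−4)+0.615/C = 1.3545; K_s = 1+0.5/C = 1.1121
F_a = (F_max−F_min)/2 = 109.5 N; F_m = (F_max+F_min)/2 = 286.5 N
τ_a = K_W·8F_aD/(πd³) = 1.3545 × 29.445 = 39.884 MPa
τ_m = K_s·8F_mD/(πd³) = 1.1121 × 77.041 = 85.675 MPa
Goodman: 1/n_f = τ_a/S_se + τ_m/S_su = 39.884/463 + 85.675/1060 = 0.08614 + 0.08083 = 0.16697
n_f = 1/0.16697 = 5.989

5.99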